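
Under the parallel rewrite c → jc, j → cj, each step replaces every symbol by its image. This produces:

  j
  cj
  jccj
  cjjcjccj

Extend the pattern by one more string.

Rewriting each symbol of cjjcjccj: c→jc, j→cj, j→cj, c→jc, j→cj, c→jc, c→jc, j→cj, which concatenates to jc cj cj jc cj jc jc cj.

jccjcjjccjjcjccj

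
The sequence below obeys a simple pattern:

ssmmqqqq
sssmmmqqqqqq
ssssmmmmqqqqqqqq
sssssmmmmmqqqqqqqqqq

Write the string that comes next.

ssssssmmmmmmqqqqqqqqqqqq

Each string has the form s^{n} m^{n} q^{2n}, where the shown terms are n = 2, 3, 4, 5.
For the next term, n = 6, so the run lengths are 6, 6, 12.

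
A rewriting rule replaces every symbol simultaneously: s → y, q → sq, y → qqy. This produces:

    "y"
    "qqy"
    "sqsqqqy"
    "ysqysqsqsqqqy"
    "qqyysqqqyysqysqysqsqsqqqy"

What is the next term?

Rewriting the 25 symbols of qqyysqqqyysqysqysqsqsqqqy one by one yields sq sq qqy qqy y sq sq sq qqy qqy y sq qqy y sq qqy y sq y sq y sq sq sq qqy; concatenated:

sqsqqqyqqyysqsqsqqqyqqyysqqqyysqqqyysqysqysqsqsqqqy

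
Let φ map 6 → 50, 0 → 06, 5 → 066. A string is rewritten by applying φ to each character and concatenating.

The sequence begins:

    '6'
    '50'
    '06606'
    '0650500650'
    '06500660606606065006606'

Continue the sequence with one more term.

065006606065050065006505006500650066060650500650

Applying the rule to each of the 23 symbols of 06500660606606065006606 gives the pieces 06 50 066 06 06 50 50 06 50 06 50 50 06 50 06 50 066 06 06 50 50 06 50, which concatenate to the answer.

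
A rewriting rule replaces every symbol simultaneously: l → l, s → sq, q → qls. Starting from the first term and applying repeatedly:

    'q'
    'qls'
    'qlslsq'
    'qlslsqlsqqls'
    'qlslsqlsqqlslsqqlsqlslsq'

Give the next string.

Rewriting the 24 symbols of qlslsqlsqqlslsqqlsqlslsq one by one yields qls l sq l sq qls l sq qls qls l sq l sq qls qls l sq qls l sq l sq qls; concatenated:

qlslsqlsqqlslsqqlsqlslsqlsqqlsqlslsqqlslsqlsqqls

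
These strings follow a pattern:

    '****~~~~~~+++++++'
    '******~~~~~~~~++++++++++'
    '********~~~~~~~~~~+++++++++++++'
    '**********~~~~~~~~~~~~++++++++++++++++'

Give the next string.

************~~~~~~~~~~~~~~+++++++++++++++++++

Term n consists of 2n *'s, followed by 2n+2 ~'s, followed by 3n+1 +'s, where the shown terms are n = 2, 3, 4, 5.
Setting n = 6 gives 12, 14, 19 characters in each block.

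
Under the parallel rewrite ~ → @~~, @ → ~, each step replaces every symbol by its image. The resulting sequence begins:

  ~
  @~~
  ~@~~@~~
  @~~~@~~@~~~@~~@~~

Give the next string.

Applying the rule to each of the 17 symbols of @~~~@~~@~~~@~~@~~ gives the pieces ~ @~~ @~~ @~~ ~ @~~ @~~ ~ @~~ @~~ @~~ ~ @~~ @~~ ~ @~~ @~~, which concatenate to the answer.

~@~~@~~@~~~@~~@~~~@~~@~~@~~~@~~@~~~@~~@~~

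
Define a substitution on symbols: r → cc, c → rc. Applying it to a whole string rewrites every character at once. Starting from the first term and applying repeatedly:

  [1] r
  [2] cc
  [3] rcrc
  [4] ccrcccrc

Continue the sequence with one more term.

Expanding ccrcccrc: c→rc, c→rc, r→cc, c→rc, c→rc, c→rc, r→cc, c→rc. Concatenated: rc rc cc rc rc rc cc rc.

rcrcccrcrcrcccrc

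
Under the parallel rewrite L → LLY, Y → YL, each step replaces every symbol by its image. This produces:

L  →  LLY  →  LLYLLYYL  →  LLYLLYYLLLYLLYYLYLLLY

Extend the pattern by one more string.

Rewriting the 21 symbols of LLYLLYYLLLYLLYYLYLLLY one by one yields LLY LLY YL LLY LLY YL YL LLY LLY LLY YL LLY LLY YL YL LLY YL LLY LLY LLY YL; concatenated:

LLYLLYYLLLYLLYYLYLLLYLLYLLYYLLLYLLYYLYLLLYYLLLYLLYLLYYL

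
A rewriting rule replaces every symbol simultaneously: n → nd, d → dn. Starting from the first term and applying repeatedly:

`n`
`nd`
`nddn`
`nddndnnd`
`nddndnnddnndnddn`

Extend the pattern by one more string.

Rewriting the 16 symbols of nddndnnddnndnddn one by one yields nd dn dn nd dn nd nd dn dn nd nd dn nd dn dn nd; concatenated:

nddndnnddnndnddndnndnddnnddndnnd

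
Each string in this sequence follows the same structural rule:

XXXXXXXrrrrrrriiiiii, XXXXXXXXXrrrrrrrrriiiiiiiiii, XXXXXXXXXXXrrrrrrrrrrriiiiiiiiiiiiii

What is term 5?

XXXXXXXXXXXXXXXrrrrrrrrrrrrrrriiiiiiiiiiiiiiiiiiiiii

Term n consists of 2n+3 X's, followed by 2n+3 r's, followed by 4n-2 i's, where the shown terms are n = 2, 3, 4.
At n = 6 the blocks have lengths 15, 15, 22.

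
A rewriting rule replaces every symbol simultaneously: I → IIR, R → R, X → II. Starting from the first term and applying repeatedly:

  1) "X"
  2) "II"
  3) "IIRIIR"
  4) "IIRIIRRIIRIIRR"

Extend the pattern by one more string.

IIRIIRRIIRIIRRRIIRIIRRIIRIIRRR

Replace each of the 14 characters of IIRIIRRIIRIIRR in place — IIR IIR R IIR IIR R R IIR IIR R IIR IIR R R — and concatenate.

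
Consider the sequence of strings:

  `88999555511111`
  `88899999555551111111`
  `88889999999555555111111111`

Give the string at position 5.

88888899999999999555555551111111111111

Term n consists of n 8's, followed by 2n-1 9's, followed by n+2 5's, followed by 2n+1 1's, where the shown terms are n = 2, 3, 4.
For term 5, n = 6, so the run lengths are 6, 11, 8, 13.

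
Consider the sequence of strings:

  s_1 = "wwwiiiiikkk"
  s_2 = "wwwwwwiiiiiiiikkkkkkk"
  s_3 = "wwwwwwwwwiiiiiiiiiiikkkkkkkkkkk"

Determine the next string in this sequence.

The n-th term is 3n w's then 3n+2 i's then 4n-1 k's (n = 1, 2, …).
For the next term, n = 4, so the run lengths are 12, 14, 15.

wwwwwwwwwwwwiiiiiiiiiiiiiikkkkkkkkkkkkkkk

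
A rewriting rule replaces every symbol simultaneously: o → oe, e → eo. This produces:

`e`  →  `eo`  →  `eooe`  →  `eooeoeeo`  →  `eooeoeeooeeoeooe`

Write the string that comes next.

φ(eooeoeeooeeoeooe) expands symbol-by-symbol to eo oe oe eo oe eo eo oe oe eo eo oe eo oe oe eo; joining the 16 pieces gives the next term.

eooeoeeooeeoeooeoeeoeooeeooeoeeo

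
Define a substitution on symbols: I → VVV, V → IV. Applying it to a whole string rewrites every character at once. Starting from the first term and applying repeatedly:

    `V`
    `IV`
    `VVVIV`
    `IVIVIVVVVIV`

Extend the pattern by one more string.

Rewriting each symbol of IVIVIVVVVIV: I→VVV, V→IV, I→VVV, V→IV, I→VVV, V→IV, V→IV, V→IV, V→IV, I→VVV, V→IV, which concatenates to VVV IV VVV IV VVV IV IV IV IV VVV IV.

VVVIVVVVIVVVVIVIVIVIVVVVIV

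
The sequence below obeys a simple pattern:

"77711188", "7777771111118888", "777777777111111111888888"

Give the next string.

77777777777711111111111188888888

Term n consists of 3n 7's, followed by 3n 1's, followed by 2n 8's (n = 1, 2, …).
For the next term, n = 4, so the run lengths are 12, 12, 8.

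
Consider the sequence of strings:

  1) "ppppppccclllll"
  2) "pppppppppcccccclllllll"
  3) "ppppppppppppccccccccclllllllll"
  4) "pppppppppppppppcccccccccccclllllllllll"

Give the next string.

ppppppppppppppppppccccccccccccccclllllllllllll

Term n consists of 3n+3 p's, followed by 3n c's, followed by 2n+3 l's (n = 1, 2, …).
For the next term, n = 5, so the run lengths are 18, 15, 13.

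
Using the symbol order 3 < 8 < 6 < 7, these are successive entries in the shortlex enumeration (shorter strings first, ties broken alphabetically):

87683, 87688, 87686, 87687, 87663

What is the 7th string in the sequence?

87666

Stepping forward 2 times from 87663: 87663 → 87668, then the target.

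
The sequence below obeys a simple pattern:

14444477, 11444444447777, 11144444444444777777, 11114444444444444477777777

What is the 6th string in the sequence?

11111144444444444444444444777777777777

Reading off run lengths: 1 runs 1, 2, 3, 4; 4 runs 5, 8, 11, 14; 7 runs 2, 4, 6, 8 — each is linear in n (n = 1, 2, …).
For term 6, n = 6, so the run lengths are 6, 20, 12.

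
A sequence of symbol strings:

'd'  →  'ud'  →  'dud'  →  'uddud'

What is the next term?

Each term (from the third on) is the two preceding terms concatenated in order: term 3 = d·ud = dud.
The next term joins dud and uddud.

dududdud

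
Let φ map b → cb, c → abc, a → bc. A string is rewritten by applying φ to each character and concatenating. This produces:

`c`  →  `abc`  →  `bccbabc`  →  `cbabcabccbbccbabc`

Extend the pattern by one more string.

Applying the rule to each of the 17 symbols of cbabcabccbbccbabc gives the pieces abc cb bc cb abc bc cb abc abc cb cb abc abc cb bc cb abc, which concatenate to the answer.

abccbbccbabcbccbabcabccbcbabcabccbbccbabc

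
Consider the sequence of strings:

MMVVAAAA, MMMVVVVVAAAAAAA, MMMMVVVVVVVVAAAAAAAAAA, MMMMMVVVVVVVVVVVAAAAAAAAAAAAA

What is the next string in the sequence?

Reading off run lengths: M runs 2, 3, 4, 5; V runs 2, 5, 8, 11; A runs 4, 7, 10, 13 — each is linear in n (n = 1, 2, …).
Setting n = 5 gives 6, 14, 16 characters in each block.

MMMMMMVVVVVVVVVVVVVVAAAAAAAAAAAAAAAA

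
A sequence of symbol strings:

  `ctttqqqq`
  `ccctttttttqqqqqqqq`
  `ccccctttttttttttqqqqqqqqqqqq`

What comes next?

ccccccctttttttttttttttqqqqqqqqqqqqqqqq

Each string has the form c^{2n-1} t^{4n-1} q^{4n} (n = 1, 2, …).
For the next term, n = 4, so the run lengths are 7, 15, 16.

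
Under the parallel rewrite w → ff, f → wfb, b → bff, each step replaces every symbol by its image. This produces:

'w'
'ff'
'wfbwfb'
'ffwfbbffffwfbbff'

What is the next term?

Replace each of the 16 characters of ffwfbbffffwfbbff in place — wfb wfb ff wfb bff bff wfb wfb wfb wfb ff wfb bff bff wfb wfb — and concatenate.

wfbwfbffwfbbffbffwfbwfbwfbwfbffwfbbffbffwfbwfb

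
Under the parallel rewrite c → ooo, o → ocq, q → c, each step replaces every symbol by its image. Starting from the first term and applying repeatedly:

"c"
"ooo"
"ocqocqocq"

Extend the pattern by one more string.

ocqooococqooococqoooc

Expanding ocqocqocq: o→ocq, c→ooo, q→c, o→ocq, c→ooo, q→c, o→ocq, c→ooo, q→c. Concatenated: ocq ooo c ocq ooo c ocq ooo c.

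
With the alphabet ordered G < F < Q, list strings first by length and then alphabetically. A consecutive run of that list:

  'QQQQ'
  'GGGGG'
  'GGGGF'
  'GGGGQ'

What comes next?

GGGFG

Treat GGGGQ as a base-3 numeral over the given alphabet and add one, carrying through any trailing Q's.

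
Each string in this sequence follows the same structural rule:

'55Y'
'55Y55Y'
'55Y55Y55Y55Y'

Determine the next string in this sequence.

55Y55Y55Y55Y55Y55Y55Y55Y

Every step duplicates the string.
One more doubling of 55Y55Y55Y55Y gives the answer.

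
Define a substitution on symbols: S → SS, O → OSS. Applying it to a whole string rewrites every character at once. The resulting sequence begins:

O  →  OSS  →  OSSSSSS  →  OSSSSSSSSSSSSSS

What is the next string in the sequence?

Rewriting the 15 symbols of OSSSSSSSSSSSSSS one by one yields OSS SS SS SS SS SS SS SS SS SS SS SS SS SS SS; concatenated:

OSSSSSSSSSSSSSSSSSSSSSSSSSSSSSS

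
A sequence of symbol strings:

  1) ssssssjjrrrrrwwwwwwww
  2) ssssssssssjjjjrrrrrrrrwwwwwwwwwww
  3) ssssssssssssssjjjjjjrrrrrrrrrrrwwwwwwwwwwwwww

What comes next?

ssssssssssssssssssjjjjjjjjrrrrrrrrrrrrrrwwwwwwwwwwwwwwwww

Term n consists of 4n-2 s's, followed by 2n-2 j's, followed by 3n-1 r's, followed by 3n+2 w's, where the shown terms are n = 2, 3, 4.
Setting n = 5 gives 18, 8, 14, 17 characters in each block.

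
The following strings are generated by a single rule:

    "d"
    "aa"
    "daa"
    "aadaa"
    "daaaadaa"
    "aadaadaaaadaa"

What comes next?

daaaadaaaadaadaaaadaa

From term 3 onward, concatenate the second-to-last term with the last: d·aa = daa, aa·daa = aadaa, …
The next term joins daaaadaa and aadaadaaaadaa.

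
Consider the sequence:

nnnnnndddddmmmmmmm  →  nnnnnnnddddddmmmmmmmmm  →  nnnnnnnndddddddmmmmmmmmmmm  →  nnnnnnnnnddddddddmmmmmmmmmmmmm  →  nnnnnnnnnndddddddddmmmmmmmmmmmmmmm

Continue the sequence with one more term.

nnnnnnnnnnnddddddddddmmmmmmmmmmmmmmmmm

The n-th term is n+3 n's then n+2 d's then 2n+1 m's, where the shown terms are n = 3, 4, 5, 6, 7.
Setting n = 8 gives 11, 10, 17 characters in each block.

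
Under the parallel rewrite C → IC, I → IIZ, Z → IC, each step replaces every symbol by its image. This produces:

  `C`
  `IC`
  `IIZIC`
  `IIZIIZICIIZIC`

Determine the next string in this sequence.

Rewriting the 13 symbols of IIZIIZICIIZIC one by one yields IIZ IIZ IC IIZ IIZ IC IIZ IC IIZ IIZ IC IIZ IC; concatenated:

IIZIIZICIIZIIZICIIZICIIZIIZICIIZIC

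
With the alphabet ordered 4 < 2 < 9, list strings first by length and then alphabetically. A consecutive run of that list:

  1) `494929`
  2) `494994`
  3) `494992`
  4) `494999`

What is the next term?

The successor of 494999 increments the rightmost position that isn't already 9 and resets every position after it to 4.

492444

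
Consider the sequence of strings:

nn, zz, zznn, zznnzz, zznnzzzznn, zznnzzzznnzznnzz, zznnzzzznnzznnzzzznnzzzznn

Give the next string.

This is a Fibonacci-style word recurrence s(k) = s(k−1)·s(k−2): e.g. zz·nn = zznn.
The next term joins zznnzzzznnzznnzzzznnzzzznn and zznnzzzznnzznnzz.

zznnzzzznnzznnzzzznnzzzznnzznnzzzznnzznnzz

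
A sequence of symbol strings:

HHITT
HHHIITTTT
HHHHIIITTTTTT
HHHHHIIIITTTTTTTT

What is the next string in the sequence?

The n-th term is n+1 H's then n I's then 2n T's (n = 1, 2, …).
Setting n = 5 gives 6, 5, 10 characters in each block.

HHHHHHIIIIITTTTTTTTTT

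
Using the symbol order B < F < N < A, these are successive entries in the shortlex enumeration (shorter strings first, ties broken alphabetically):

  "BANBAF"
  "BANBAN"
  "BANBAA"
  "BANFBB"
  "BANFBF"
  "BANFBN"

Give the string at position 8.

Advancing 2 positions from BANFBN through BANFBN → BANFBA reaches term 8.

BANFFB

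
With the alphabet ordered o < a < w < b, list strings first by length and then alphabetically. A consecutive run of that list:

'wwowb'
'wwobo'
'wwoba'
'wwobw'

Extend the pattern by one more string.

The successor of wwobw increments the rightmost position that isn't already b and resets every position after it to o.

wwobb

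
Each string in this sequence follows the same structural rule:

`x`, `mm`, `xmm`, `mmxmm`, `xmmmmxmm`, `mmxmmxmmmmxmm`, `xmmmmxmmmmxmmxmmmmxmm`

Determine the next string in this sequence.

mmxmmxmmmmxmmxmmmmxmmmmxmmxmmmmxmm

Each term (from the third on) is the two preceding terms concatenated in order: term 3 = x·mm = xmm.
Continuing: mmxmmxmmmmxmm · xmmmmxmmmmxmmxmmmmxmm gives term 8.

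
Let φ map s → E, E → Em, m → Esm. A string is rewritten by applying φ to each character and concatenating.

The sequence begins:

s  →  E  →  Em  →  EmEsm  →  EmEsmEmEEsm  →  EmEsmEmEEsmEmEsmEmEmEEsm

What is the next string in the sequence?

Rewriting the 24 symbols of EmEsmEmEEsmEmEsmEmEmEEsm one by one yields Em Esm Em E Esm Em Esm Em Em E Esm Em Esm Em E Esm Em Esm Em Esm Em Em E Esm; concatenated:

EmEsmEmEEsmEmEsmEmEmEEsmEmEsmEmEEsmEmEsmEmEsmEmEmEEsm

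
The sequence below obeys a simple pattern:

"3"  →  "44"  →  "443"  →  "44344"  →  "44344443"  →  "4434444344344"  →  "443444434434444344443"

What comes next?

This is a Fibonacci-style word recurrence s(k) = s(k−1)·s(k−2): e.g. 44·3 = 443.
The next term joins 443444434434444344443 and 4434444344344.

4434444344344443444434434444344344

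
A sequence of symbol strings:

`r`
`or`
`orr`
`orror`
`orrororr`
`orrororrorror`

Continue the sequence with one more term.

orrororrorrororrororr

Each term (from the third on) is the previous term followed by the one before it: term 3 = or·r = orr.
So term 7 is orrororrorror·orrororr.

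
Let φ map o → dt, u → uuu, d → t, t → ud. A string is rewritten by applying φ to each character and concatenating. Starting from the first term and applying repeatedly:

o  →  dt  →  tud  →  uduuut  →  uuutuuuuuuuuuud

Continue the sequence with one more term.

Applying the rule to each of the 15 symbols of uuutuuuuuuuuuud gives the pieces uuu uuu uuu ud uuu uuu uuu uuu uuu uuu uuu uuu uuu uuu t, which concatenate to the answer.

uuuuuuuuuuduuuuuuuuuuuuuuuuuuuuuuuuuuuuuut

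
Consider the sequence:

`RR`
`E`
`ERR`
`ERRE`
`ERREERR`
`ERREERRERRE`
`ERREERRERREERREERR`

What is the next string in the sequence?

This is a Fibonacci-style word recurrence s(k) = s(k−1)·s(k−2): e.g. E·RR = ERR.
Continuing: ERREERRERREERREERR · ERREERRERRE gives term 8.

ERREERRERREERREERRERREERRERRE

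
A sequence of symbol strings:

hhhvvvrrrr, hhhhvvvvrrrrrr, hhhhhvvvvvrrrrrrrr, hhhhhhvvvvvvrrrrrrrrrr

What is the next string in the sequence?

hhhhhhhvvvvvvvrrrrrrrrrrrr

Term n consists of n+1 h's, followed by n+1 v's, followed by 2n r's, where the shown terms are n = 2, 3, 4, 5.
At n = 6 the blocks have lengths 7, 7, 12.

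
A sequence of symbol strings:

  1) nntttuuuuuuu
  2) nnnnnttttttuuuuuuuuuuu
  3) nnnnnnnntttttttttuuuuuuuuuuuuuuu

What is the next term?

nnnnnnnnnnnttttttttttttuuuuuuuuuuuuuuuuuuu

Term n consists of 3n-1 n's, followed by 3n t's, followed by 4n+3 u's (n = 1, 2, …).
Setting n = 4 gives 11, 12, 19 characters in each block.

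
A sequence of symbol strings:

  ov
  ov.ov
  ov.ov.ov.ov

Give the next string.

Each string is two copies of the previous one joined by '.'.
Doubling ov.ov.ov.ov with '.' between the halves:

ov.ov.ov.ov.ov.ov.ov.ov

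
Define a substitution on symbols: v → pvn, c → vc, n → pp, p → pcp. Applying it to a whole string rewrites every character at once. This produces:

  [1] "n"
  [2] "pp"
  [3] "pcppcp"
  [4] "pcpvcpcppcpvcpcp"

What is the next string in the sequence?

φ(pcpvcpcppcpvcpcp) expands symbol-by-symbol to pcp vc pcp pvn vc pcp vc pcp pcp vc pcp pvn vc pcp vc pcp; joining the 16 pieces gives the next term.

pcpvcpcppvnvcpcpvcpcppcpvcpcppvnvcpcpvcpcp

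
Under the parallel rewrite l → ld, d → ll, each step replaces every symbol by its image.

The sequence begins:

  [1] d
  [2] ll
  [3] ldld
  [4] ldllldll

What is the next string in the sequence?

ldllldldldllldld

Expanding ldllldll: l→ld, d→ll, l→ld, l→ld, l→ld, d→ll, l→ld, l→ld. Concatenated: ld ll ld ld ld ll ld ld.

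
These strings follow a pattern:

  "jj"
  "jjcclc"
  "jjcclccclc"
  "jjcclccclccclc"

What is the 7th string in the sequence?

jjcclccclccclccclccclccclc

Every step adds cclc to the end: s(k+1) = s(k)·cclc.
From jjcclccclccclc, 3 further steps: jjcclccclccclc → jjcclccclccclccclc → jjcclccclccclccclccclc → (answer).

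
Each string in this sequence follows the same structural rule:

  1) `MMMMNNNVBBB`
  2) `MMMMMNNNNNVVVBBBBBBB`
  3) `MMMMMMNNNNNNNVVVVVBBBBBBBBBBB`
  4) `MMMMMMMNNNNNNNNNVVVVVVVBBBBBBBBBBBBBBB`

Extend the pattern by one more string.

MMMMMMMMNNNNNNNNNNNVVVVVVVVVBBBBBBBBBBBBBBBBBBB

Each string has the form M^{n+3} N^{2n+1} V^{2n-1} B^{4n-1} (n = 1, 2, …).
At n = 5 the blocks have lengths 8, 11, 9, 19.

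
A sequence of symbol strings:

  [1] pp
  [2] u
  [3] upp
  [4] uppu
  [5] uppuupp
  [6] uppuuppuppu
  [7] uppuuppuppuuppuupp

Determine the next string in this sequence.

This is a Fibonacci-style word recurrence s(k) = s(k−1)·s(k−2): e.g. u·pp = upp.
So term 8 is uppuuppuppuuppuupp·uppuuppuppu.

uppuuppuppuuppuuppuppuuppuppu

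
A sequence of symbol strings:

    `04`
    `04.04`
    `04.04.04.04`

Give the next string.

Each string is two copies of the previous one joined by '.'.
Doubling 04.04.04.04 with '.' between the halves:

04.04.04.04.04.04.04.04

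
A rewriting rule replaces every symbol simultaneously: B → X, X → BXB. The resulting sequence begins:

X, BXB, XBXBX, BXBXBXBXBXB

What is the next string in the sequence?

Expanding BXBXBXBXBXB: B→X, X→BXB, B→X, X→BXB, B→X, X→BXB, B→X, X→BXB, B→X, X→BXB, B→X. Concatenated: X BXB X BXB X BXB X BXB X BXB X.

XBXBXBXBXBXBXBXBXBXBX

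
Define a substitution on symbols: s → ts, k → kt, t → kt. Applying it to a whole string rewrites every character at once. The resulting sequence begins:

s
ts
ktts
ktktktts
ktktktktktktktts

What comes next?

φ(ktktktktktktktts) expands symbol-by-symbol to kt kt kt kt kt kt kt kt kt kt kt kt kt kt kt ts; joining the 16 pieces gives the next term.

ktktktktktktktktktktktktktktktts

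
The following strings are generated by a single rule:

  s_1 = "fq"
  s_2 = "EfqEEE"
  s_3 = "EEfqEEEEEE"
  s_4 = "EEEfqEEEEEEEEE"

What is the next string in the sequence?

EEEEfqEEEEEEEEEEEE

Each term wraps the previous one in E on the left and EEE on the right.
So the next term is E·EEEfqEEEEEEEEE·EEE.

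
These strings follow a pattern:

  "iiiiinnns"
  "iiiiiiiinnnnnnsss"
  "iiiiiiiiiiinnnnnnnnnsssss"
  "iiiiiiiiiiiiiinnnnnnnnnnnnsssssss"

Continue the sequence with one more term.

iiiiiiiiiiiiiiiiinnnnnnnnnnnnnnnsssssssss

The n-th term is 3n+2 i's then 3n n's then 2n-1 s's (n = 1, 2, …).
For the next term, n = 5, so the run lengths are 17, 15, 9.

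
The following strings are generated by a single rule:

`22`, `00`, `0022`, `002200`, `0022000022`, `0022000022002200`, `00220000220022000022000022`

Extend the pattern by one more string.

From term 3 onward, concatenate the last term with the second-to-last: 00·22 = 0022, 0022·00 = 002200, …
The next term joins 00220000220022000022000022 and 0022000022002200.

002200002200220000220000220022000022002200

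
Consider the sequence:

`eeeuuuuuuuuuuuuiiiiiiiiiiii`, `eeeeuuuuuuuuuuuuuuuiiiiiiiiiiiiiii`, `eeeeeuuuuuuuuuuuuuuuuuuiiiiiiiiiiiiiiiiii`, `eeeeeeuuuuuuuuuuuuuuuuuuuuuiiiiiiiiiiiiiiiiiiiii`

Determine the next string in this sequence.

eeeeeeeuuuuuuuuuuuuuuuuuuuuuuuuiiiiiiiiiiiiiiiiiiiiiiii

Reading off run lengths: e runs 3, 4, 5, 6; u runs 12, 15, 18, 21; i runs 12, 15, 18, 21 — each is linear in n, where the shown terms are n = 3, 4, 5, 6.
At n = 7 the blocks have lengths 7, 24, 24.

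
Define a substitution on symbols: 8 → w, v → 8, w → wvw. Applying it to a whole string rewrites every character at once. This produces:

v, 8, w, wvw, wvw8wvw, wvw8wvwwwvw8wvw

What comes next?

wvw8wvwwwvw8wvwwvwwvw8wvwwwvw8wvw

φ(wvw8wvwwwvw8wvw) expands symbol-by-symbol to wvw 8 wvw w wvw 8 wvw wvw wvw 8 wvw w wvw 8 wvw; joining the 15 pieces gives the next term.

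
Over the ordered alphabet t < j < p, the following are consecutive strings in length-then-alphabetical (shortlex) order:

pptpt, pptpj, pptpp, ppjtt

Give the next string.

Find the rightmost character of ppjtt below p, bump it to the next letter, and reset everything to its right to t.

ppjtj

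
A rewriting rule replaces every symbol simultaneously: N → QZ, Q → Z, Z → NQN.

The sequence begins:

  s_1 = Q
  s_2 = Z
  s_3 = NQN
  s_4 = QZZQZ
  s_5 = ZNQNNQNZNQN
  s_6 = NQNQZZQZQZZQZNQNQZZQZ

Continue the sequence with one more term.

Applying the rule to each of the 21 symbols of NQNQZZQZQZZQZNQNQZZQZ gives the pieces QZ Z QZ Z NQN NQN Z NQN Z NQN NQN Z NQN QZ Z QZ Z NQN NQN Z NQN, which concatenate to the answer.

QZZQZZNQNNQNZNQNZNQNNQNZNQNQZZQZZNQNNQNZNQN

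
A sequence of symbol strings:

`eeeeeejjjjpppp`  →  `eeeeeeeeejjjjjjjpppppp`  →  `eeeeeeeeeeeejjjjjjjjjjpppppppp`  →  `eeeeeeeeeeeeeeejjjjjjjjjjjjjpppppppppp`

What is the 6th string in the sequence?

The n-th term is 3n+3 e's then 3n+1 j's then 2n+2 p's (n = 1, 2, …).
At n = 6 the blocks have lengths 21, 19, 14.

eeeeeeeeeeeeeeeeeeeeejjjjjjjjjjjjjjjjjjjpppppppppppppp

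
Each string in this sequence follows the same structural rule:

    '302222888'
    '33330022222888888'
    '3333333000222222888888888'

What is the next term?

Each string has the form 3^{3n-2} 0^{n} 2^{n+3} 8^{3n} (n = 1, 2, …).
Setting n = 4 gives 10, 4, 7, 12 characters in each block.

333333333300002222222888888888888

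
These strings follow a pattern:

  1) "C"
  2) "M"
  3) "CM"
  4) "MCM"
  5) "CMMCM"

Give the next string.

Each term (from the third on) is the two preceding terms concatenated in order: term 3 = C·M = CM.
So term 6 is MCM·CMMCM.

MCMCMMCM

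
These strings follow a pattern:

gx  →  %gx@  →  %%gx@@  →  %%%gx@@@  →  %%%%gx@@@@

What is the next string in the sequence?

%%%%%gx@@@@@

s(k+1) = %·s(k)·@, so each term gains % as a prefix and @ as a suffix.
So the next term is %·%%%%gx@@@@·@.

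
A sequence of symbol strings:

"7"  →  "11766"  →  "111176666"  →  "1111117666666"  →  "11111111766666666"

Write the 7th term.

1111111111117666666666666

s(k+1) = 11·s(k)·66, so each term gains 11 as a prefix and 66 as a suffix.
From 11111111766666666, 2 further steps: 11111111766666666 → 111111111176666666666 → (answer).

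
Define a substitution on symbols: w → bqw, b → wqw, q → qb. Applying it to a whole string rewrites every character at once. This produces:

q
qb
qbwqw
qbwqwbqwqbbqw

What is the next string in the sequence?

qbwqwbqwqbbqwwqwqbbqwqbwqwwqwqbbqw

φ(qbwqwbqwqbbqw) expands symbol-by-symbol to qb wqw bqw qb bqw wqw qb bqw qb wqw wqw qb bqw; joining the 13 pieces gives the next term.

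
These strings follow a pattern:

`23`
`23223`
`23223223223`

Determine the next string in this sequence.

Each string is two copies of the previous one joined by '2'.
So the next term is two copies of 23223223223 with '2' between the halves.

23223223223223223223223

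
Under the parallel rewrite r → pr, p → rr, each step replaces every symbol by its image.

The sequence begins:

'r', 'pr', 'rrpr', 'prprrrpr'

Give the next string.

rrprrrprprprrrpr

Expanding prprrrpr: p→rr, r→pr, p→rr, r→pr, r→pr, r→pr, p→rr, r→pr. Concatenated: rr pr rr pr pr pr rr pr.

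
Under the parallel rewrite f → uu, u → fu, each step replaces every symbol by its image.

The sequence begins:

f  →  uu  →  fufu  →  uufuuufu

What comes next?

fufuuufufufuuufu

Rewriting each symbol of uufuuufu: u→fu, u→fu, f→uu, u→fu, u→fu, u→fu, f→uu, u→fu, which concatenates to fu fu uu fu fu fu uu fu.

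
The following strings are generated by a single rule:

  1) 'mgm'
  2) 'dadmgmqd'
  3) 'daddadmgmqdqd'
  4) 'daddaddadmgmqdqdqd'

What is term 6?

daddaddaddaddadmgmqdqdqdqdqd

Each term wraps the previous one in dad on the left and qd on the right.
From daddaddadmgmqdqdqd, 2 further steps: daddaddadmgmqdqdqd → daddaddaddadmgmqdqdqdqd → (answer).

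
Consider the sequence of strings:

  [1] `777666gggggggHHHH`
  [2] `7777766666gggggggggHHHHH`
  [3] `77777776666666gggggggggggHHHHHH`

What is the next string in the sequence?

777777777666666666gggggggggggggHHHHHHH

Reading off run lengths: 7 runs 3, 5, 7; 6 runs 3, 5, 7; g runs 7, 9, 11; H runs 4, 5, 6 — each is linear in n, where the shown terms are n = 2, 3, 4.
At n = 5 the blocks have lengths 9, 9, 13, 7.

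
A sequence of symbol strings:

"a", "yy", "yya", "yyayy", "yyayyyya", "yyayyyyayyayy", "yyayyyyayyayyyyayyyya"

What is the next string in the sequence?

This is a Fibonacci-style word recurrence s(k) = s(k−1)·s(k−2): e.g. yy·a = yya.
The next term joins yyayyyyayyayyyyayyyya and yyayyyyayyayy.

yyayyyyayyayyyyayyyyayyayyyyayyayy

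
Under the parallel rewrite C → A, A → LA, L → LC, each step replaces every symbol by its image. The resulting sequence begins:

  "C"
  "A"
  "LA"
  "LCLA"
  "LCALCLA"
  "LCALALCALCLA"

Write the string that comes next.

Rewriting each symbol of LCALALCALCLA: L→LC, C→A, A→LA, L→LC, A→LA, L→LC, C→A, A→LA, L→LC, C→A, L→LC, A→LA, which concatenates to LC A LA LC LA LC A LA LC A LC LA.

LCALALCLALCALALCALCLA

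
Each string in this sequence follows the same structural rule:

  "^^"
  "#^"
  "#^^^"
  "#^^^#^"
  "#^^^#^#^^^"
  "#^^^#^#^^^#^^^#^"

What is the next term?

#^^^#^#^^^#^^^#^#^^^#^#^^^

From term 3 onward, concatenate the last term with the second-to-last: #^·^^ = #^^^, #^^^·#^ = #^^^#^, …
The next term joins #^^^#^#^^^#^^^#^ and #^^^#^#^^^.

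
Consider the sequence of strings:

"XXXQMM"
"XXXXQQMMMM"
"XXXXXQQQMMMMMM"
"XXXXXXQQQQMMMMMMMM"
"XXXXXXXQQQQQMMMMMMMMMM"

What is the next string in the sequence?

The n-th term is n+2 X's then n Q's then 2n M's (n = 1, 2, …).
Setting n = 6 gives 8, 6, 12 characters in each block.

XXXXXXXXQQQQQQMMMMMMMMMMMM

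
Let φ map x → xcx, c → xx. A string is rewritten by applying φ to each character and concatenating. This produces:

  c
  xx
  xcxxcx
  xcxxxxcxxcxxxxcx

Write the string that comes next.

Applying the rule to each of the 16 symbols of xcxxxxcxxcxxxxcx gives the pieces xcx xx xcx xcx xcx xcx xx xcx xcx xx xcx xcx xcx xcx xx xcx, which concatenate to the answer.

xcxxxxcxxcxxcxxcxxxxcxxcxxxxcxxcxxcxxcxxxxcx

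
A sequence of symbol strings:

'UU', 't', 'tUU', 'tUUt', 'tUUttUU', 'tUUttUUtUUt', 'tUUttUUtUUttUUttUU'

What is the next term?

tUUttUUtUUttUUttUUtUUttUUtUUt

This is a Fibonacci-style word recurrence s(k) = s(k−1)·s(k−2): e.g. t·UU = tUU.
The next term joins tUUttUUtUUttUUttUU and tUUttUUtUUt.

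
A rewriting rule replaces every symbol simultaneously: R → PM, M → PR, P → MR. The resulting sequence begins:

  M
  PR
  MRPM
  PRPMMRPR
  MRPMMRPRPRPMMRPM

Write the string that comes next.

Replace each of the 16 characters of MRPMMRPRPRPMMRPM in place — PR PM MR PR PR PM MR PM MR PM MR PR PR PM MR PR — and concatenate.

PRPMMRPRPRPMMRPMMRPMMRPRPRPMMRPR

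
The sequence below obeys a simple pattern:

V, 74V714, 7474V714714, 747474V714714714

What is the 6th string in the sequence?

Every step adds 74 to the front and 714 to the end of the previous string.
From 747474V714714714, 2 further steps: 747474V714714714 → 74747474V714714714714 → (answer).

7474747474V714714714714714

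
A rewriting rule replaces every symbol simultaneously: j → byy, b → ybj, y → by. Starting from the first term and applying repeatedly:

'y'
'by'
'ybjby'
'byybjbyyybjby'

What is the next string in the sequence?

ybjbybyybjbyyybjbybybyybjbyyybjby

φ(byybjbyyybjby) expands symbol-by-symbol to ybj by by ybj byy ybj by by by ybj byy ybj by; joining the 13 pieces gives the next term.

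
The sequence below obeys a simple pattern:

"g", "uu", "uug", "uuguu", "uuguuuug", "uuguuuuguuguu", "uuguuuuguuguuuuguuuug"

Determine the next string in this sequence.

uuguuuuguuguuuuguuuuguuguuuuguuguu

This is a Fibonacci-style word recurrence s(k) = s(k−1)·s(k−2): e.g. uu·g = uug.
The next term joins uuguuuuguuguuuuguuuug and uuguuuuguuguu.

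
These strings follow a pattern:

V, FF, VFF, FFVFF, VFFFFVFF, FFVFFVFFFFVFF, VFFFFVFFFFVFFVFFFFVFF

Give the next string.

Each term (from the third on) is the two preceding terms concatenated in order: term 3 = V·FF = VFF.
So term 8 is FFVFFVFFFFVFF·VFFFFVFFFFVFFVFFFFVFF.

FFVFFVFFFFVFFVFFFFVFFFFVFFVFFFFVFF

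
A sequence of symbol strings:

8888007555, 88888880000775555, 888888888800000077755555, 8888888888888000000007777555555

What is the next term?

88888888888888880000000000777775555555

The n-th term is 3n+1 8's then 2n 0's then n 7's then n+2 5's (n = 1, 2, …).
For the next term, n = 5, so the run lengths are 16, 10, 5, 7.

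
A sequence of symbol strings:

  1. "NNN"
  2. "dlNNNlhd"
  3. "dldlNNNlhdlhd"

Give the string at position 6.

dldldldldlNNNlhdlhdlhdlhdlhd

s(k+1) = dl·s(k)·lhd, so each term gains dl as a prefix and lhd as a suffix.
From dldlNNNlhdlhd, 3 further steps: dldlNNNlhdlhd → dldldlNNNlhdlhdlhd → dldldldlNNNlhdlhdlhdlhd → (answer).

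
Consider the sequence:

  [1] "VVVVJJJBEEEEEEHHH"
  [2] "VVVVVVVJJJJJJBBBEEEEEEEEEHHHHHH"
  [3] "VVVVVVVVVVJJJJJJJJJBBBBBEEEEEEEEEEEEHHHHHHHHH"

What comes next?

VVVVVVVVVVVVVJJJJJJJJJJJJBBBBBBBEEEEEEEEEEEEEEEHHHHHHHHHHHH

Each string has the form V^{3n+1} J^{3n} B^{2n-1} E^{3n+3} H^{3n} (n = 1, 2, …).
Setting n = 4 gives 13, 12, 7, 15, 12 characters in each block.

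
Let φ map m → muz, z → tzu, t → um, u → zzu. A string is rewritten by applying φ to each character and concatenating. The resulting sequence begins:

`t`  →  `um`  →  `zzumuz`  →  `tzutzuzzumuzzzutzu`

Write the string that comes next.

Rewriting the 18 symbols of tzutzuzzumuzzzutzu one by one yields um tzu zzu um tzu zzu tzu tzu zzu muz zzu tzu tzu tzu zzu um tzu zzu; concatenated:

umtzuzzuumtzuzzutzutzuzzumuzzzutzutzutzuzzuumtzuzzu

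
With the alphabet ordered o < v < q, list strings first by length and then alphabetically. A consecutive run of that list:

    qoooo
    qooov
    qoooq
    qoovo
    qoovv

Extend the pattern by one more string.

qoovq

The successor of qoovv increments the rightmost position that isn't already q and resets every position after it to o.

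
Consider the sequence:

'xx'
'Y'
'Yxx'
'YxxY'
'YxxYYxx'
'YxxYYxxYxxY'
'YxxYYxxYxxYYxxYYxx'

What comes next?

YxxYYxxYxxYYxxYYxxYxxYYxxYxxY

This is a Fibonacci-style word recurrence s(k) = s(k−1)·s(k−2): e.g. Y·xx = Yxx.
So term 8 is YxxYYxxYxxYYxxYYxx·YxxYYxxYxxY.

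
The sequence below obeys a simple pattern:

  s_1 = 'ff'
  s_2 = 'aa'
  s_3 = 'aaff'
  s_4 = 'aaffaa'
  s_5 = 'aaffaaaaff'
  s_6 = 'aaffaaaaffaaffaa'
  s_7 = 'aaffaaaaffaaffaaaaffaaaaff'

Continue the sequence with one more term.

aaffaaaaffaaffaaaaffaaaaffaaffaaaaffaaffaa

Each term (from the third on) is the previous term followed by the one before it: term 3 = aa·ff = aaff.
So term 8 is aaffaaaaffaaffaaaaffaaaaff·aaffaaaaffaaffaa.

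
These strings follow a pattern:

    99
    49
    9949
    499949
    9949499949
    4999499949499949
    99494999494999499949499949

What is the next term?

From term 3 onward, concatenate the second-to-last term with the last: 99·49 = 9949, 49·9949 = 499949, …
Continuing: 4999499949499949 · 99494999494999499949499949 gives term 8.

499949994949994999494999494999499949499949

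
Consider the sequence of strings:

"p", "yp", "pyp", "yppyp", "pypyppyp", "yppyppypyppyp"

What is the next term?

Each term (from the third on) is the two preceding terms concatenated in order: term 3 = p·yp = pyp.
So term 7 is pypyppyp·yppyppypyppyp.

pypyppypyppyppypyppyp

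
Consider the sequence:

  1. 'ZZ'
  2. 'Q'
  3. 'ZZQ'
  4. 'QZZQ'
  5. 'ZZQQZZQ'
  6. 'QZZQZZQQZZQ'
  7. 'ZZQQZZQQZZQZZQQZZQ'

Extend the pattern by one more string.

This is a Fibonacci-style word recurrence s(k) = s(k−2)·s(k−1): e.g. ZZ·Q = ZZQ.
So term 8 is QZZQZZQQZZQ·ZZQQZZQQZZQZZQQZZQ.

QZZQZZQQZZQZZQQZZQQZZQZZQQZZQ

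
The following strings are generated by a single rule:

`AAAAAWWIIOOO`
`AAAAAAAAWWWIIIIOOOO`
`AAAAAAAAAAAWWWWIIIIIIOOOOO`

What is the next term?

AAAAAAAAAAAAAAWWWWWIIIIIIIIOOOOOO

Reading off run lengths: A runs 5, 8, 11; W runs 2, 3, 4; I runs 2, 4, 6; O runs 3, 4, 5 — each is linear in n (n = 1, 2, …).
For the next term, n = 4, so the run lengths are 14, 5, 8, 6.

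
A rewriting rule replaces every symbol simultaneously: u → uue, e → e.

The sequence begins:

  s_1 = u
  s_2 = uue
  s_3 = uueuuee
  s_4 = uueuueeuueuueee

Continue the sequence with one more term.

φ(uueuueeuueuueee) expands symbol-by-symbol to uue uue e uue uue e e uue uue e uue uue e e e; joining the 15 pieces gives the next term.

uueuueeuueuueeeuueuueeuueuueeee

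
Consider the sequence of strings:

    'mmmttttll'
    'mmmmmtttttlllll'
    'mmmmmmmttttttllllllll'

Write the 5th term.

Each string has the form m^{2n+1} t^{n+3} l^{3n-1} (n = 1, 2, …).
For term 5, n = 5, so the run lengths are 11, 8, 14.

mmmmmmmmmmmttttttttllllllllllllll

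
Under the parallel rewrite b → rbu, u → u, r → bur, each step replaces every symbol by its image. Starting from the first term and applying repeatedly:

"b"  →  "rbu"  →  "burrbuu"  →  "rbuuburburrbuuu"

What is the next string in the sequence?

Rewriting the 15 symbols of rbuuburburrbuuu one by one yields bur rbu u u rbu u bur rbu u bur bur rbu u u u; concatenated:

burrbuuurbuuburrbuuburburrbuuuu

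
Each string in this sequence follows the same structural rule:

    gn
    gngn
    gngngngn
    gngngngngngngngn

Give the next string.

gngngngngngngngngngngngngngngngn

s(k+1) = s(k)·s(k) — each term doubles the last.
One more doubling of gngngngngngngngn gives the answer.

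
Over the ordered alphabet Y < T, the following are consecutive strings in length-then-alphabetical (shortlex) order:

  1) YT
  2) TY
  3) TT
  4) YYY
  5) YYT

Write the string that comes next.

Treat YYT as a base-2 numeral over the given alphabet and add one, carrying through any trailing T's.

YTY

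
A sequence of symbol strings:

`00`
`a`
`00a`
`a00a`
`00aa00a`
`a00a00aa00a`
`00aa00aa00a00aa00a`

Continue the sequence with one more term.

a00a00aa00a00aa00aa00a00aa00a

From term 3 onward, concatenate the second-to-last term with the last: 00·a = 00a, a·00a = a00a, …
The next term joins a00a00aa00a and 00aa00aa00a00aa00a.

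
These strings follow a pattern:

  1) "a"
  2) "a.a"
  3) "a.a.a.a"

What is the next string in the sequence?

Each string is two copies of the previous one joined by '.'.
Doubling a.a.a.a with '.' between the halves:

a.a.a.a.a.a.a.a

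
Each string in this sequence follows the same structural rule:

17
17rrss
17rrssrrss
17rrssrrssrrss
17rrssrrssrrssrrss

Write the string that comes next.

Every step adds rrss to the end: s(k+1) = s(k)·rrss.
Applying this once more to 17rrssrrssrrssrrss:

17rrssrrssrrssrrssrrss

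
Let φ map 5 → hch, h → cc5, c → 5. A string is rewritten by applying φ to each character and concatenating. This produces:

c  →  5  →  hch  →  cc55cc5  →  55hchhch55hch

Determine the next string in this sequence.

hchhchcc55cc5cc55cc5hchhchcc55cc5

Replace each of the 13 characters of 55hchhch55hch in place — hch hch cc5 5 cc5 cc5 5 cc5 hch hch cc5 5 cc5 — and concatenate.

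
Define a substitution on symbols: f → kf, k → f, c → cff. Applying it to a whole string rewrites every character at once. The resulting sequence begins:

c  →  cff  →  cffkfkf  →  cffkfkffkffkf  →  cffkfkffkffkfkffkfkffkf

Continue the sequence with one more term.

Rewriting the 23 symbols of cffkfkffkffkfkffkfkffkf one by one yields cff kf kf f kf f kf kf f kf kf f kf f kf kf f kf f kf kf f kf; concatenated:

cffkfkffkffkfkffkfkffkffkfkffkffkfkffkf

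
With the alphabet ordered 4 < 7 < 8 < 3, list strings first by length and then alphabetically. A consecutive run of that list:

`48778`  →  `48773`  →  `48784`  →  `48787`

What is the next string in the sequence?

Find the rightmost character of 48787 below 3, bump it to the next letter, and reset everything to its right to 4.

48788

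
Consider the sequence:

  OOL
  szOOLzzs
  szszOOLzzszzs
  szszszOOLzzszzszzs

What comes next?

szszszszOOLzzszzszzszzs

Every step adds sz to the front and zzs to the end of the previous string.
One more step from szszszOOLzzszzszzs gives the answer.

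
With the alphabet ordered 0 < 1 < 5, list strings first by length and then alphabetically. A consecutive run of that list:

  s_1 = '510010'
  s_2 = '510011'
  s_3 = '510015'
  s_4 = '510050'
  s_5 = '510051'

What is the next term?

Treat 510051 as a base-3 numeral over the given alphabet and add one, carrying through any trailing 5's.

510055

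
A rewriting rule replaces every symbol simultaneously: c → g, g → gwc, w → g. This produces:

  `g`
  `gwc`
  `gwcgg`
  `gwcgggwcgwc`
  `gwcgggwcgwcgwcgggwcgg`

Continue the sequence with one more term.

Applying the rule to each of the 21 symbols of gwcgggwcgwcgwcgggwcgg gives the pieces gwc g g gwc gwc gwc g g gwc g g gwc g g gwc gwc gwc g g gwc gwc, which concatenate to the answer.

gwcgggwcgwcgwcgggwcgggwcgggwcgwcgwcgggwcgwc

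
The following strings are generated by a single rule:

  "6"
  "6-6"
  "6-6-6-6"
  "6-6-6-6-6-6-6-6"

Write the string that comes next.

Every step duplicates the string with '-' between the halves.
So the next term is two copies of 6-6-6-6-6-6-6-6 with '-' between the halves.

6-6-6-6-6-6-6-6-6-6-6-6-6-6-6-6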